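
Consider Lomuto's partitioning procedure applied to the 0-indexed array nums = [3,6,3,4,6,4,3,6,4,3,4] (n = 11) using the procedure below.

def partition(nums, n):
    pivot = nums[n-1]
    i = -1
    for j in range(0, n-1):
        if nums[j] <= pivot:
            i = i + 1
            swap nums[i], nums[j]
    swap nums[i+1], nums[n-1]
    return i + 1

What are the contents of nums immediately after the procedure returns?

pivot=4, i=-1
j=0: 3≤4, i=0, swap(0,0) ⇒ [3,6,3,4,6,4,3,6,4,3,4]
j=1: 6>4, skip
j=2: 3≤4, i=1, swap(1,2) ⇒ [3,3,6,4,6,4,3,6,4,3,4]
j=3: 4≤4, i=2, swap(2,3) ⇒ [3,3,4,6,6,4,3,6,4,3,4]
j=4: 6>4, skip
j=5: 4≤4, i=3, swap(3,5) ⇒ [3,3,4,4,6,6,3,6,4,3,4]
j=6: 3≤4, i=4, swap(4,6) ⇒ [3,3,4,4,3,6,6,6,4,3,4]
j=7: 6>4, skip
j=8: 4≤4, i=5, swap(5,8) ⇒ [3,3,4,4,3,4,6,6,6,3,4]
j=9: 3≤4, i=6, swap(6,9) ⇒ [3,3,4,4,3,4,3,6,6,6,4]
swap(7,10) ⇒ [3,3,4,4,3,4,3,4,6,6,6]; return 7

[3,3,4,4,3,4,3,4,6,6,6]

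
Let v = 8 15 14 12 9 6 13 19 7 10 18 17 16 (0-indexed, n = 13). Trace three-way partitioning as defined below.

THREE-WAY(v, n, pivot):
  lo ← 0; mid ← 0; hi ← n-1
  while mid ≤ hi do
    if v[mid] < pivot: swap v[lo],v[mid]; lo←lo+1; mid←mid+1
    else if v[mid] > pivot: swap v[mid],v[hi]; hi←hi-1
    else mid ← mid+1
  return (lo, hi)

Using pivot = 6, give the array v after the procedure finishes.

6 14 12 9 15 13 19 7 10 18 17 16 8

pivot = 6; lo=0, mid=0, hi=12
v[mid]=8>6: swap v[0],v[12]; hi=11 → 16 15 14 12 9 6 13 19 7 10 18 17 8
v[mid]=16>6: swap v[0],v[11]; hi=10 → 17 15 14 12 9 6 13 19 7 10 18 16 8
v[mid]=17>6: swap v[0],v[10]; hi=9 → 18 15 14 12 9 6 13 19 7 10 17 16 8
v[mid]=18>6: swap v[0],v[9]; hi=8 → 10 15 14 12 9 6 13 19 7 18 17 16 8
v[mid]=10>6: swap v[0],v[8]; hi=7 → 7 15 14 12 9 6 13 19 10 18 17 16 8
v[mid]=7>6: swap v[0],v[7]; hi=6 → 19 15 14 12 9 6 13 7 10 18 17 16 8
v[mid]=19>6: swap v[0],v[6]; hi=5 → 13 15 14 12 9 6 19 7 10 18 17 16 8
v[mid]=13>6: swap v[0],v[5]; hi=4 → 6 15 14 12 9 13 19 7 10 18 17 16 8
v[mid]=6=6: mid=1
v[mid]=15>6: swap v[1],v[4]; hi=3 → 6 9 14 12 15 13 19 7 10 18 17 16 8
v[mid]=9>6: swap v[1],v[3]; hi=2 → 6 12 14 9 15 13 19 7 10 18 17 16 8
v[mid]=12>6: swap v[1],v[2]; hi=1 → 6 14 12 9 15 13 19 7 10 18 17 16 8
v[mid]=14>6: swap v[1],v[1]; hi=0 → 6 14 12 9 15 13 19 7 10 18 17 16 8
end: lo=0, hi=0; v = 6 14 12 9 15 13 19 7 10 18 17 16 8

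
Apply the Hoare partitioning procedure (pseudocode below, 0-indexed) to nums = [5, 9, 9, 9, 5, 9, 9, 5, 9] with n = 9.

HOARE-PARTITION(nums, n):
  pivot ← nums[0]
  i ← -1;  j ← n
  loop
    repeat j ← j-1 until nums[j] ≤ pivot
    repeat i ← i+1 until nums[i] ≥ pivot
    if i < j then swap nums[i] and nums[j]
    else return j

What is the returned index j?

1

pivot=5
j stops at 7 (5), i stops at 0 (5); swap ⇒ [5, 9, 9, 9, 5, 9, 9, 5, 9]
j stops at 4 (5), i stops at 1 (9); swap ⇒ [5, 5, 9, 9, 9, 9, 9, 5, 9]
j stops at 1, i stops at 2; i≥j ⇒ return 1. nums=[5, 5, 9, 9, 9, 9, 9, 5, 9]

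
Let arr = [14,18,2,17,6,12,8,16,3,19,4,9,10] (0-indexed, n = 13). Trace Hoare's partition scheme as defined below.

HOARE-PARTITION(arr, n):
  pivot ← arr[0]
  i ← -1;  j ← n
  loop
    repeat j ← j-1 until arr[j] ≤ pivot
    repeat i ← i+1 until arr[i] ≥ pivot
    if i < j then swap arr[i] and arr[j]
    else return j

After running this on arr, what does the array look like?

[10,9,2,4,6,12,8,3,16,19,17,18,14]

pivot = arr[0] = 14; i = -1, j = 13
j→12 (arr[12]=10≤14), i→0 (arr[0]=14≥14); i<j, swap → [10,18,2,17,6,12,8,16,3,19,4,9,14]
j→11 (arr[11]=9≤14), i→1 (arr[1]=18≥14); i<j, swap → [10,9,2,17,6,12,8,16,3,19,4,18,14]
j→10 (arr[10]=4≤14), i→3 (arr[3]=17≥14); i<j, swap → [10,9,2,4,6,12,8,16,3,19,17,18,14]
j→8 (arr[8]=3≤14), i→7 (arr[7]=16≥14); i<j, swap → [10,9,2,4,6,12,8,3,16,19,17,18,14]
j→7, i→8; i≥j, return j=7. arr = [10,9,2,4,6,12,8,3,16,19,17,18,14]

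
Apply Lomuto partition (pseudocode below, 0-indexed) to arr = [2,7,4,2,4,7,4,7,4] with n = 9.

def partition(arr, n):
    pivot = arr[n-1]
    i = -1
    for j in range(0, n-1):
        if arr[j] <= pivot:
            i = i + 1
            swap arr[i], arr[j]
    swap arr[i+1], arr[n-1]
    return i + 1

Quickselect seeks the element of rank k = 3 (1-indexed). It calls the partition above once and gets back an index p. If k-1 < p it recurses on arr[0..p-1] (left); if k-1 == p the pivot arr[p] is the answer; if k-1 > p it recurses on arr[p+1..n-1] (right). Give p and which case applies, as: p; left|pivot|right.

pivot = arr[8] = 4; i = -1
j=0: arr[0]=2 ≤ 4 → i=0, swap arr[0],arr[0] (no change) → [2,7,4,2,4,7,4,7,4]
j=1: arr[1]=7 > 4 → no swap
j=2: arr[2]=4 ≤ 4 → i=1, swap arr[1],arr[2] → [2,4,7,2,4,7,4,7,4]
j=3: arr[3]=2 ≤ 4 → i=2, swap arr[2],arr[3] → [2,4,2,7,4,7,4,7,4]
j=4: arr[4]=4 ≤ 4 → i=3, swap arr[3],arr[4] → [2,4,2,4,7,7,4,7,4]
j=5: arr[5]=7 > 4 → no swap
j=6: arr[6]=4 ≤ 4 → i=4, swap arr[4],arr[6] → [2,4,2,4,4,7,7,7,4]
j=7: arr[7]=7 > 4 → no swap
final swap arr[5],arr[8] → [2,4,2,4,4,4,7,7,7]; return 5
p = 5; k-1 = 2 < 5 ⇒ left

5; left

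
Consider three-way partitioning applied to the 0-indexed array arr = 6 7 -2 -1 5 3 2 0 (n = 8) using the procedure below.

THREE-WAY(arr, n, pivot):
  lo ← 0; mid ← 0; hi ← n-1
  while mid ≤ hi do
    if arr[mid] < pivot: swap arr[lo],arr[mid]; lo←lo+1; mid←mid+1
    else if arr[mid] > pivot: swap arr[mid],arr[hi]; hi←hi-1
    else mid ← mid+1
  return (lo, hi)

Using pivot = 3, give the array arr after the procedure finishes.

lo=0 mid=0 hi=7
6>3: swap(0,7), hi=6 ⇒ 0 7 -2 -1 5 3 2 6
0<3: swap(0,0), lo=1 mid=1 ⇒ 0 7 -2 -1 5 3 2 6
7>3: swap(1,6), hi=5 ⇒ 0 2 -2 -1 5 3 7 6
2<3: swap(1,1), lo=2 mid=2 ⇒ 0 2 -2 -1 5 3 7 6
-2<3: swap(2,2), lo=3 mid=3 ⇒ 0 2 -2 -1 5 3 7 6
-1<3: swap(3,3), lo=4 mid=4 ⇒ 0 2 -2 -1 5 3 7 6
5>3: swap(4,5), hi=4 ⇒ 0 2 -2 -1 3 5 7 6
3=3: mid=5
done. lo=4 hi=4; arr=0 2 -2 -1 3 5 7 6

0 2 -2 -1 3 5 7 6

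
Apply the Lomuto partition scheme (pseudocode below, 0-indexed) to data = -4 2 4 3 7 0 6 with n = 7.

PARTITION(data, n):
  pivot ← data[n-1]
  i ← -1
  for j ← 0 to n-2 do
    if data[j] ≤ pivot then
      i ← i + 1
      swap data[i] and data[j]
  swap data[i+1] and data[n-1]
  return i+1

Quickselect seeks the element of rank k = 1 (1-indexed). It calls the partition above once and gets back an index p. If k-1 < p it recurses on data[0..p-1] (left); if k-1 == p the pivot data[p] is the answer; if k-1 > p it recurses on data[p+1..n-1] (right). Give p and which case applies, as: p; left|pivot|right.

pivot = data[6] = 6; i = -1
j=0: data[0]=-4 ≤ 6 → i=0, swap data[0],data[0] (no change) → -4 2 4 3 7 0 6
j=1: data[1]=2 ≤ 6 → i=1, swap data[1],data[1] (no change) → -4 2 4 3 7 0 6
j=2: data[2]=4 ≤ 6 → i=2, swap data[2],data[2] (no change) → -4 2 4 3 7 0 6
j=3: data[3]=3 ≤ 6 → i=3, swap data[3],data[3] (no change) → -4 2 4 3 7 0 6
j=4: data[4]=7 > 6 → no swap
j=5: data[5]=0 ≤ 6 → i=4, swap data[4],data[5] → -4 2 4 3 0 7 6
final swap data[5],data[6] → -4 2 4 3 0 6 7; return 5
p = 5; k-1 = 0 < 5 ⇒ left

5; left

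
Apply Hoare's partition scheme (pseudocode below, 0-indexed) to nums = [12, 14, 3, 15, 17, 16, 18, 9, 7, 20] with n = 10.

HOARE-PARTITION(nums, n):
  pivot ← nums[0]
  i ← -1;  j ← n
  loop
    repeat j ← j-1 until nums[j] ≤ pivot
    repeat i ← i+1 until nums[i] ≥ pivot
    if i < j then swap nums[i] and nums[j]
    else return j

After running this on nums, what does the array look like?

[7, 9, 3, 15, 17, 16, 18, 14, 12, 20]

pivot=12
j stops at 8 (7), i stops at 0 (12); swap ⇒ [7, 14, 3, 15, 17, 16, 18, 9, 12, 20]
j stops at 7 (9), i stops at 1 (14); swap ⇒ [7, 9, 3, 15, 17, 16, 18, 14, 12, 20]
j stops at 2, i stops at 3; i≥j ⇒ return 2. nums=[7, 9, 3, 15, 17, 16, 18, 14, 12, 20]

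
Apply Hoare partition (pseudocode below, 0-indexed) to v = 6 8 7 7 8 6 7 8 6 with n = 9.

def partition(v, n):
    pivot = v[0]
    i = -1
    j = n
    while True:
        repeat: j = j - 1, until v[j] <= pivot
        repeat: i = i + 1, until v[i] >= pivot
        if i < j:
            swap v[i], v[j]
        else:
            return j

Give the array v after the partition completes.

6 6 7 7 8 8 7 8 6

pivot = v[0] = 6; i = -1, j = 9
j→8 (v[8]=6≤6), i→0 (v[0]=6≥6); i<j, swap → 6 8 7 7 8 6 7 8 6
j→5 (v[5]=6≤6), i→1 (v[1]=8≥6); i<j, swap → 6 6 7 7 8 8 7 8 6
j→1, i→2; i≥j, return j=1. v = 6 6 7 7 8 8 7 8 6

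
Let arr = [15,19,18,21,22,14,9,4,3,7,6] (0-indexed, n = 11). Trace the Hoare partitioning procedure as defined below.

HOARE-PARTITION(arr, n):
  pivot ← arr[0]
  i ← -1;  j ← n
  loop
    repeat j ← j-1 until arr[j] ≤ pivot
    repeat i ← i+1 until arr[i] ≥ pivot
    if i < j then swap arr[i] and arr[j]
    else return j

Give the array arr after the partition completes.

[6,7,3,4,9,14,22,21,18,19,15]

pivot = arr[0] = 15; i = -1, j = 11
j→10 (arr[10]=6≤15), i→0 (arr[0]=15≥15); i<j, swap → [6,19,18,21,22,14,9,4,3,7,15]
j→9 (arr[9]=7≤15), i→1 (arr[1]=19≥15); i<j, swap → [6,7,18,21,22,14,9,4,3,19,15]
j→8 (arr[8]=3≤15), i→2 (arr[2]=18≥15); i<j, swap → [6,7,3,21,22,14,9,4,18,19,15]
j→7 (arr[7]=4≤15), i→3 (arr[3]=21≥15); i<j, swap → [6,7,3,4,22,14,9,21,18,19,15]
j→6 (arr[6]=9≤15), i→4 (arr[4]=22≥15); i<j, swap → [6,7,3,4,9,14,22,21,18,19,15]
j→5, i→6; i≥j, return j=5. arr = [6,7,3,4,9,14,22,21,18,19,15]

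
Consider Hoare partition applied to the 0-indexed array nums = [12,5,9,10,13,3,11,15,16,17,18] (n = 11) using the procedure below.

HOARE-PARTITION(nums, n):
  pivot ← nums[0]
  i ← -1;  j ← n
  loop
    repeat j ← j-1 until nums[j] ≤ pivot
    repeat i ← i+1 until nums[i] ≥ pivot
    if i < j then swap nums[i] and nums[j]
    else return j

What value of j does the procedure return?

4

pivot=12
j stops at 6 (11), i stops at 0 (12); swap ⇒ [11,5,9,10,13,3,12,15,16,17,18]
j stops at 5 (3), i stops at 4 (13); swap ⇒ [11,5,9,10,3,13,12,15,16,17,18]
j stops at 4, i stops at 5; i≥j ⇒ return 4. nums=[11,5,9,10,3,13,12,15,16,17,18]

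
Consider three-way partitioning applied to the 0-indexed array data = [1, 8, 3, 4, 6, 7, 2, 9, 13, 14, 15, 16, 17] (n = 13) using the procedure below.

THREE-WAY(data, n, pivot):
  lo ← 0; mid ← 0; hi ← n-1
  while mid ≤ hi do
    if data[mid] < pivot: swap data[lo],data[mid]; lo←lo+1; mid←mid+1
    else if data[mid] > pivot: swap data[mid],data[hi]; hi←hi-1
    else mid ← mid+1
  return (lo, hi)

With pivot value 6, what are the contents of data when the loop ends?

lo=0 mid=0 hi=12
1<6: swap(0,0), lo=1 mid=1 ⇒ [1, 8, 3, 4, 6, 7, 2, 9, 13, 14, 15, 16, 17]
8>6: swap(1,12), hi=11 ⇒ [1, 17, 3, 4, 6, 7, 2, 9, 13, 14, 15, 16, 8]
17>6: swap(1,11), hi=10 ⇒ [1, 16, 3, 4, 6, 7, 2, 9, 13, 14, 15, 17, 8]
16>6: swap(1,10), hi=9 ⇒ [1, 15, 3, 4, 6, 7, 2, 9, 13, 14, 16, 17, 8]
15>6: swap(1,9), hi=8 ⇒ [1, 14, 3, 4, 6, 7, 2, 9, 13, 15, 16, 17, 8]
14>6: swap(1,8), hi=7 ⇒ [1, 13, 3, 4, 6, 7, 2, 9, 14, 15, 16, 17, 8]
13>6: swap(1,7), hi=6 ⇒ [1, 9, 3, 4, 6, 7, 2, 13, 14, 15, 16, 17, 8]
9>6: swap(1,6), hi=5 ⇒ [1, 2, 3, 4, 6, 7, 9, 13, 14, 15, 16, 17, 8]
2<6: swap(1,1), lo=2 mid=2 ⇒ [1, 2, 3, 4, 6, 7, 9, 13, 14, 15, 16, 17, 8]
3<6: swap(2,2), lo=3 mid=3 ⇒ [1, 2, 3, 4, 6, 7, 9, 13, 14, 15, 16, 17, 8]
4<6: swap(3,3), lo=4 mid=4 ⇒ [1, 2, 3, 4, 6, 7, 9, 13, 14, 15, 16, 17, 8]
6=6: mid=5
7>6: swap(5,5), hi=4 ⇒ [1, 2, 3, 4, 6, 7, 9, 13, 14, 15, 16, 17, 8]
done. lo=4 hi=4; data=[1, 2, 3, 4, 6, 7, 9, 13, 14, 15, 16, 17, 8]

[1, 2, 3, 4, 6, 7, 9, 13, 14, 15, 16, 17, 8]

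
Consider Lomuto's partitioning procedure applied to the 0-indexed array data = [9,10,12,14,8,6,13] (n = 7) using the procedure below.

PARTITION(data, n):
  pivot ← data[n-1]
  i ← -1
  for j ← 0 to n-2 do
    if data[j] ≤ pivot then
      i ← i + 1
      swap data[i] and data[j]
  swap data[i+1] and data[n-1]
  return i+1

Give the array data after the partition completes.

pivot = data[6] = 13; i = -1
j=0: data[0]=9 ≤ 13 → i=0, swap data[0],data[0] (no change) → [9,10,12,14,8,6,13]
j=1: data[1]=10 ≤ 13 → i=1, swap data[1],data[1] (no change) → [9,10,12,14,8,6,13]
j=2: data[2]=12 ≤ 13 → i=2, swap data[2],data[2] (no change) → [9,10,12,14,8,6,13]
j=3: data[3]=14 > 13 → no swap
j=4: data[4]=8 ≤ 13 → i=3, swap data[3],data[4] → [9,10,12,8,14,6,13]
j=5: data[5]=6 ≤ 13 → i=4, swap data[4],data[5] → [9,10,12,8,6,14,13]
final swap data[5],data[6] → [9,10,12,8,6,13,14]; return 5

[9,10,12,8,6,13,14]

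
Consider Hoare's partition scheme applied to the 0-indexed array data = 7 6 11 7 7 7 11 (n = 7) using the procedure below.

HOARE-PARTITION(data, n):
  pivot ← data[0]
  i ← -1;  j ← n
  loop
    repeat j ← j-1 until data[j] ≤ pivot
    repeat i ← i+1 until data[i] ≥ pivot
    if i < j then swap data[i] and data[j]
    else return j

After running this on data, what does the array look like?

pivot=7
j stops at 5 (7), i stops at 0 (7); swap ⇒ 7 6 11 7 7 7 11
j stops at 4 (7), i stops at 2 (11); swap ⇒ 7 6 7 7 11 7 11
j stops at 3, i stops at 3; i≥j ⇒ return 3. data=7 6 7 7 11 7 11

7 6 7 7 11 7 11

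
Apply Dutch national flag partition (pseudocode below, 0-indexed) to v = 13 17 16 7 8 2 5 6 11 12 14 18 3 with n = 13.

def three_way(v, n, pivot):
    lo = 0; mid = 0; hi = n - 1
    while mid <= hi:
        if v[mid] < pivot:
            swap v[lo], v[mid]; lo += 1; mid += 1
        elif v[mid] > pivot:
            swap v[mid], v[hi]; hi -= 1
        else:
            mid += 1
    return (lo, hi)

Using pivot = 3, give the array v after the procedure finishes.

lo=0 mid=0 hi=12
13>3: swap(0,12), hi=11 ⇒ 3 17 16 7 8 2 5 6 11 12 14 18 13
3=3: mid=1
17>3: swap(1,11), hi=10 ⇒ 3 18 16 7 8 2 5 6 11 12 14 17 13
18>3: swap(1,10), hi=9 ⇒ 3 14 16 7 8 2 5 6 11 12 18 17 13
14>3: swap(1,9), hi=8 ⇒ 3 12 16 7 8 2 5 6 11 14 18 17 13
12>3: swap(1,8), hi=7 ⇒ 3 11 16 7 8 2 5 6 12 14 18 17 13
11>3: swap(1,7), hi=6 ⇒ 3 6 16 7 8 2 5 11 12 14 18 17 13
6>3: swap(1,6), hi=5 ⇒ 3 5 16 7 8 2 6 11 12 14 18 17 13
5>3: swap(1,5), hi=4 ⇒ 3 2 16 7 8 5 6 11 12 14 18 17 13
2<3: swap(0,1), lo=1 mid=2 ⇒ 2 3 16 7 8 5 6 11 12 14 18 17 13
16>3: swap(2,4), hi=3 ⇒ 2 3 8 7 16 5 6 11 12 14 18 17 13
8>3: swap(2,3), hi=2 ⇒ 2 3 7 8 16 5 6 11 12 14 18 17 13
7>3: swap(2,2), hi=1 ⇒ 2 3 7 8 16 5 6 11 12 14 18 17 13
done. lo=1 hi=1; v=2 3 7 8 16 5 6 11 12 14 18 17 13

2 3 7 8 16 5 6 11 12 14 18 17 13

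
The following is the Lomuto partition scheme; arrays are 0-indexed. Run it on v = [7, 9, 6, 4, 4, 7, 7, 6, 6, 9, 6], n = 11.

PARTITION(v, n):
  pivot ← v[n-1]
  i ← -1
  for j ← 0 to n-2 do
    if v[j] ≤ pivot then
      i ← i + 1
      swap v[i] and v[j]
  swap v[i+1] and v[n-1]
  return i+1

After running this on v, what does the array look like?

pivot = v[10] = 6; i = -1
j=0: v[0]=7 > 6 → no swap
j=1: v[1]=9 > 6 → no swap
j=2: v[2]=6 ≤ 6 → i=0, swap v[0],v[2] → [6, 9, 7, 4, 4, 7, 7, 6, 6, 9, 6]
j=3: v[3]=4 ≤ 6 → i=1, swap v[1],v[3] → [6, 4, 7, 9, 4, 7, 7, 6, 6, 9, 6]
j=4: v[4]=4 ≤ 6 → i=2, swap v[2],v[4] → [6, 4, 4, 9, 7, 7, 7, 6, 6, 9, 6]
j=5: v[5]=7 > 6 → no swap
j=6: v[6]=7 > 6 → no swap
j=7: v[7]=6 ≤ 6 → i=3, swap v[3],v[7] → [6, 4, 4, 6, 7, 7, 7, 9, 6, 9, 6]
j=8: v[8]=6 ≤ 6 → i=4, swap v[4],v[8] → [6, 4, 4, 6, 6, 7, 7, 9, 7, 9, 6]
j=9: v[9]=9 > 6 → no swap
final swap v[5],v[10] → [6, 4, 4, 6, 6, 6, 7, 9, 7, 9, 7]; return 5

[6, 4, 4, 6, 6, 6, 7, 9, 7, 9, 7]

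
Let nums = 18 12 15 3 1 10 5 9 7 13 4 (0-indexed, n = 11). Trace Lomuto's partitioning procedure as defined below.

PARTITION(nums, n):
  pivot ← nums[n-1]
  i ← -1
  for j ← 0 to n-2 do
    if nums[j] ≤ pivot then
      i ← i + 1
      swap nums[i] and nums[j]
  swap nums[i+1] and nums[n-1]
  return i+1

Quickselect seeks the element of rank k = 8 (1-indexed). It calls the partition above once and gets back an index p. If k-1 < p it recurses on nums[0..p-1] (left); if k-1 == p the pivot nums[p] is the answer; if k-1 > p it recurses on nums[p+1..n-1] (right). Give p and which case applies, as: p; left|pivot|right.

2; right

pivot = nums[10] = 4; i = -1
j=0: nums[0]=18 > 4 → no swap
j=1: nums[1]=12 > 4 → no swap
j=2: nums[2]=15 > 4 → no swap
j=3: nums[3]=3 ≤ 4 → i=0, swap nums[0],nums[3] → 3 12 15 18 1 10 5 9 7 13 4
j=4: nums[4]=1 ≤ 4 → i=1, swap nums[1],nums[4] → 3 1 15 18 12 10 5 9 7 13 4
j=5: nums[5]=10 > 4 → no swap
j=6: nums[6]=5 > 4 → no swap
j=7: nums[7]=9 > 4 → no swap
j=8: nums[8]=7 > 4 → no swap
j=9: nums[9]=13 > 4 → no swap
final swap nums[2],nums[10] → 3 1 4 18 12 10 5 9 7 13 15; return 2
p = 2; k-1 = 7 > 2 ⇒ right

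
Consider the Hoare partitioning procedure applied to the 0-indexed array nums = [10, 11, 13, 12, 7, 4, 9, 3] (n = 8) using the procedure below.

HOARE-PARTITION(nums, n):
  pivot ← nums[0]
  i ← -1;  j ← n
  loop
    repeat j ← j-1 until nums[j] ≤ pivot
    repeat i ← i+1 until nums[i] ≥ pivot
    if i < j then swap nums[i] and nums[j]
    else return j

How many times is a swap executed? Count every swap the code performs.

pivot = nums[0] = 10; i = -1, j = 8
j→7 (nums[7]=3≤10), i→0 (nums[0]=10≥10); i<j, swap → [3, 11, 13, 12, 7, 4, 9, 10]
j→6 (nums[6]=9≤10), i→1 (nums[1]=11≥10); i<j, swap → [3, 9, 13, 12, 7, 4, 11, 10]
j→5 (nums[5]=4≤10), i→2 (nums[2]=13≥10); i<j, swap → [3, 9, 4, 12, 7, 13, 11, 10]
j→4 (nums[4]=7≤10), i→3 (nums[3]=12≥10); i<j, swap → [3, 9, 4, 7, 12, 13, 11, 10]
j→3, i→4; i≥j, return j=3. nums = [3, 9, 4, 7, 12, 13, 11, 10]

4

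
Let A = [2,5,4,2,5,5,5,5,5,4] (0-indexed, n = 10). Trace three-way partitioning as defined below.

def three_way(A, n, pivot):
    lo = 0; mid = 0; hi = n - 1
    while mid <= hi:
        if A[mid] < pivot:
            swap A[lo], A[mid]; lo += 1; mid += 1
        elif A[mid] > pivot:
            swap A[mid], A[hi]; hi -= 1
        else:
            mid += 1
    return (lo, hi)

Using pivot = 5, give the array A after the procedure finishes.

[2,4,2,4,5,5,5,5,5,5]

lo=0 mid=0 hi=9
2<5: swap(0,0), lo=1 mid=1 ⇒ [2,5,4,2,5,5,5,5,5,4]
5=5: mid=2
4<5: swap(1,2), lo=2 mid=3 ⇒ [2,4,5,2,5,5,5,5,5,4]
2<5: swap(2,3), lo=3 mid=4 ⇒ [2,4,2,5,5,5,5,5,5,4]
5=5: mid=5
5=5: mid=6
5=5: mid=7
5=5: mid=8
5=5: mid=9
4<5: swap(3,9), lo=4 mid=10 ⇒ [2,4,2,4,5,5,5,5,5,5]
done. lo=4 hi=9; A=[2,4,2,4,5,5,5,5,5,5]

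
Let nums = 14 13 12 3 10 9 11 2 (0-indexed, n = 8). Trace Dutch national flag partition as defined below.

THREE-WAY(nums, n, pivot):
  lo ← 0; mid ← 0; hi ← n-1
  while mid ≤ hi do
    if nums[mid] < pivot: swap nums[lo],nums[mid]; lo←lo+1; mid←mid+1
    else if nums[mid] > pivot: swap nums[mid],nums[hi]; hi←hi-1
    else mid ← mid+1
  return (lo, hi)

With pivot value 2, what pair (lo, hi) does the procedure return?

(0, 0)

pivot = 2; lo=0, mid=0, hi=7
nums[mid]=14>2: swap nums[0],nums[7]; hi=6 → 2 13 12 3 10 9 11 14
nums[mid]=2=2: mid=1
nums[mid]=13>2: swap nums[1],nums[6]; hi=5 → 2 11 12 3 10 9 13 14
nums[mid]=11>2: swap nums[1],nums[5]; hi=4 → 2 9 12 3 10 11 13 14
nums[mid]=9>2: swap nums[1],nums[4]; hi=3 → 2 10 12 3 9 11 13 14
nums[mid]=10>2: swap nums[1],nums[3]; hi=2 → 2 3 12 10 9 11 13 14
nums[mid]=3>2: swap nums[1],nums[2]; hi=1 → 2 12 3 10 9 11 13 14
nums[mid]=12>2: swap nums[1],nums[1]; hi=0 → 2 12 3 10 9 11 13 14
end: lo=0, hi=0; nums = 2 12 3 10 9 11 13 14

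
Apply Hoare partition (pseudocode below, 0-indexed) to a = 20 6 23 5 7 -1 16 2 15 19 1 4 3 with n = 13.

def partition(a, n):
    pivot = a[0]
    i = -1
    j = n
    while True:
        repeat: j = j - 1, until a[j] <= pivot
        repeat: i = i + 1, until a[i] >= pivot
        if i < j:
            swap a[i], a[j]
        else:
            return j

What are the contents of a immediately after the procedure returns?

3 6 4 5 7 -1 16 2 15 19 1 23 20

pivot=20
j stops at 12 (3), i stops at 0 (20); swap ⇒ 3 6 23 5 7 -1 16 2 15 19 1 4 20
j stops at 11 (4), i stops at 2 (23); swap ⇒ 3 6 4 5 7 -1 16 2 15 19 1 23 20
j stops at 10, i stops at 11; i≥j ⇒ return 10. a=3 6 4 5 7 -1 16 2 15 19 1 23 20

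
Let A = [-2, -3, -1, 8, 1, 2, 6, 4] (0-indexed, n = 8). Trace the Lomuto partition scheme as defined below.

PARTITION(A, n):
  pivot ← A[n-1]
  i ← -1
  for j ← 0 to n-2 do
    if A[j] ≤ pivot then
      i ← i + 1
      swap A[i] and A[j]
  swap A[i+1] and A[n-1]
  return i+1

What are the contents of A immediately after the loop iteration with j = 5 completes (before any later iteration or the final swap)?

[-2, -3, -1, 1, 2, 8, 6, 4]

pivot = A[7] = 4; i = -1
j=0: A[0]=-2 ≤ 4 → i=0, swap A[0],A[0] (no change) → [-2, -3, -1, 8, 1, 2, 6, 4]
j=1: A[1]=-3 ≤ 4 → i=1, swap A[1],A[1] (no change) → [-2, -3, -1, 8, 1, 2, 6, 4]
j=2: A[2]=-1 ≤ 4 → i=2, swap A[2],A[2] (no change) → [-2, -3, -1, 8, 1, 2, 6, 4]
j=3: A[3]=8 > 4 → no swap
j=4: A[4]=1 ≤ 4 → i=3, swap A[3],A[4] → [-2, -3, -1, 1, 8, 2, 6, 4]
j=5: A[5]=2 ≤ 4 → i=4, swap A[4],A[5] → [-2, -3, -1, 1, 2, 8, 6, 4]
(after j=5) A = [-2, -3, -1, 1, 2, 8, 6, 4]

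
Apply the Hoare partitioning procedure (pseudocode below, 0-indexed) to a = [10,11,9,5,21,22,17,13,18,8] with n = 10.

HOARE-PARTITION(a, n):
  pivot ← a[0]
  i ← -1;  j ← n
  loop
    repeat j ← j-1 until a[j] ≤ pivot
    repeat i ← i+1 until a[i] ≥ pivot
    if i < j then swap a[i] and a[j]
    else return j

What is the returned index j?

pivot=10
j stops at 9 (8), i stops at 0 (10); swap ⇒ [8,11,9,5,21,22,17,13,18,10]
j stops at 3 (5), i stops at 1 (11); swap ⇒ [8,5,9,11,21,22,17,13,18,10]
j stops at 2, i stops at 3; i≥j ⇒ return 2. a=[8,5,9,11,21,22,17,13,18,10]

2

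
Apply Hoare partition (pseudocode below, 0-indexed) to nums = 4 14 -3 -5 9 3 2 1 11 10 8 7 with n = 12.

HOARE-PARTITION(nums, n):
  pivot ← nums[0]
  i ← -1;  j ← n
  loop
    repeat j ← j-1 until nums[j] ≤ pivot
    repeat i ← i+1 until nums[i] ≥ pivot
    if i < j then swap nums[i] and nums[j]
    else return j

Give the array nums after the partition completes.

1 2 -3 -5 3 9 14 4 11 10 8 7

pivot = nums[0] = 4; i = -1, j = 12
j→7 (nums[7]=1≤4), i→0 (nums[0]=4≥4); i<j, swap → 1 14 -3 -5 9 3 2 4 11 10 8 7
j→6 (nums[6]=2≤4), i→1 (nums[1]=14≥4); i<j, swap → 1 2 -3 -5 9 3 14 4 11 10 8 7
j→5 (nums[5]=3≤4), i→4 (nums[4]=9≥4); i<j, swap → 1 2 -3 -5 3 9 14 4 11 10 8 7
j→4, i→5; i≥j, return j=4. nums = 1 2 -3 -5 3 9 14 4 11 10 8 7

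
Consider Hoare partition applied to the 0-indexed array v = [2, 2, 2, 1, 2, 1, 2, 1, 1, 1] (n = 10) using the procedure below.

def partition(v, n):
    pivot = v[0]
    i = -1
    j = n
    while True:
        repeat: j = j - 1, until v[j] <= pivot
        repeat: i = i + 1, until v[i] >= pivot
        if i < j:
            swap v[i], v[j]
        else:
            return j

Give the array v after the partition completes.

pivot=2
j stops at 9 (1), i stops at 0 (2); swap ⇒ [1, 2, 2, 1, 2, 1, 2, 1, 1, 2]
j stops at 8 (1), i stops at 1 (2); swap ⇒ [1, 1, 2, 1, 2, 1, 2, 1, 2, 2]
j stops at 7 (1), i stops at 2 (2); swap ⇒ [1, 1, 1, 1, 2, 1, 2, 2, 2, 2]
j stops at 6 (2), i stops at 4 (2); swap ⇒ [1, 1, 1, 1, 2, 1, 2, 2, 2, 2]
j stops at 5, i stops at 6; i≥j ⇒ return 5. v=[1, 1, 1, 1, 2, 1, 2, 2, 2, 2]

[1, 1, 1, 1, 2, 1, 2, 2, 2, 2]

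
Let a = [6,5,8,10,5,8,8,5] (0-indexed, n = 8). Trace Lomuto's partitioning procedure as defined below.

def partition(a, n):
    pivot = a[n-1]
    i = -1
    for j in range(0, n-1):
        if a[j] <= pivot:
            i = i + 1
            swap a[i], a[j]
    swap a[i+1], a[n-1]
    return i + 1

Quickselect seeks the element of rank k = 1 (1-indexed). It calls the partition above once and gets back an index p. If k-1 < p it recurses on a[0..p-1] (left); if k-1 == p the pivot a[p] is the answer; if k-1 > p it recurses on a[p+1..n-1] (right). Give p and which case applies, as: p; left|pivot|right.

pivot = a[7] = 5; i = -1
j=0: a[0]=6 > 5 → no swap
j=1: a[1]=5 ≤ 5 → i=0, swap a[0],a[1] → [5,6,8,10,5,8,8,5]
j=2: a[2]=8 > 5 → no swap
j=3: a[3]=10 > 5 → no swap
j=4: a[4]=5 ≤ 5 → i=1, swap a[1],a[4] → [5,5,8,10,6,8,8,5]
j=5: a[5]=8 > 5 → no swap
j=6: a[6]=8 > 5 → no swap
final swap a[2],a[7] → [5,5,5,10,6,8,8,8]; return 2
p = 2; k-1 = 0 < 2 ⇒ left

2; left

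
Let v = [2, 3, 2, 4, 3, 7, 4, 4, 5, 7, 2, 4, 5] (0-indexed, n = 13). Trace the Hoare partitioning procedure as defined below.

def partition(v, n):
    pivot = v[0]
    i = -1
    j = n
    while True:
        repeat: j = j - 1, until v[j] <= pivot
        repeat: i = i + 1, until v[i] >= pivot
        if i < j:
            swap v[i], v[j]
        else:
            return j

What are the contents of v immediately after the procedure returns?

[2, 2, 3, 4, 3, 7, 4, 4, 5, 7, 2, 4, 5]

pivot=2
j stops at 10 (2), i stops at 0 (2); swap ⇒ [2, 3, 2, 4, 3, 7, 4, 4, 5, 7, 2, 4, 5]
j stops at 2 (2), i stops at 1 (3); swap ⇒ [2, 2, 3, 4, 3, 7, 4, 4, 5, 7, 2, 4, 5]
j stops at 1, i stops at 2; i≥j ⇒ return 1. v=[2, 2, 3, 4, 3, 7, 4, 4, 5, 7, 2, 4, 5]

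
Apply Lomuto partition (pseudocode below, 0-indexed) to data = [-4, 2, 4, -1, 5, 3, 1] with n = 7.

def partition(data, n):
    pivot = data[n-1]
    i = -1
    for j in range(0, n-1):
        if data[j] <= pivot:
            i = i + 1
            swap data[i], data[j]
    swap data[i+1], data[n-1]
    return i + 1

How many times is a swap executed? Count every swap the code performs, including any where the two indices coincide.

3

pivot=1, i=-1
j=0: -4≤1, i=0, swap(0,0) ⇒ [-4, 2, 4, -1, 5, 3, 1]
j=1: 2>1, skip
j=2: 4>1, skip
j=3: -1≤1, i=1, swap(1,3) ⇒ [-4, -1, 4, 2, 5, 3, 1]
j=4: 5>1, skip
j=5: 3>1, skip
swap(2,6) ⇒ [-4, -1, 1, 2, 5, 3, 4]; return 2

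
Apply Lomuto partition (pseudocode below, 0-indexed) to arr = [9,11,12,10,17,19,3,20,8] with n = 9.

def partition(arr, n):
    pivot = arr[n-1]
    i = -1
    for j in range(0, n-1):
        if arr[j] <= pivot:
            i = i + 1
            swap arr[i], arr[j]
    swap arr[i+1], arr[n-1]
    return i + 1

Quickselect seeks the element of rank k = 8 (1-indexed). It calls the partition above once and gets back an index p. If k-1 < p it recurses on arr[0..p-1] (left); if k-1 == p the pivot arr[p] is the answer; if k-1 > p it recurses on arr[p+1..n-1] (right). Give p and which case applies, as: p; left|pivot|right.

1; right

pivot = arr[8] = 8; i = -1
j=0: arr[0]=9 > 8 → no swap
j=1: arr[1]=11 > 8 → no swap
j=2: arr[2]=12 > 8 → no swap
j=3: arr[3]=10 > 8 → no swap
j=4: arr[4]=17 > 8 → no swap
j=5: arr[5]=19 > 8 → no swap
j=6: arr[6]=3 ≤ 8 → i=0, swap arr[0],arr[6] → [3,11,12,10,17,19,9,20,8]
j=7: arr[7]=20 > 8 → no swap
final swap arr[1],arr[8] → [3,8,12,10,17,19,9,20,11]; return 1
p = 1; k-1 = 7 > 1 ⇒ right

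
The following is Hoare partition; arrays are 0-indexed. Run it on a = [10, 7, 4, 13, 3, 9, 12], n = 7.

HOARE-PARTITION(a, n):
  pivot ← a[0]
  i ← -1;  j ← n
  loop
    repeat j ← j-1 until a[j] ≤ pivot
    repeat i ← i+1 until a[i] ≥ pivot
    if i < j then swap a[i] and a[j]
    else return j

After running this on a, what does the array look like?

[9, 7, 4, 3, 13, 10, 12]

pivot = a[0] = 10; i = -1, j = 7
j→5 (a[5]=9≤10), i→0 (a[0]=10≥10); i<j, swap → [9, 7, 4, 13, 3, 10, 12]
j→4 (a[4]=3≤10), i→3 (a[3]=13≥10); i<j, swap → [9, 7, 4, 3, 13, 10, 12]
j→3, i→4; i≥j, return j=3. a = [9, 7, 4, 3, 13, 10, 12]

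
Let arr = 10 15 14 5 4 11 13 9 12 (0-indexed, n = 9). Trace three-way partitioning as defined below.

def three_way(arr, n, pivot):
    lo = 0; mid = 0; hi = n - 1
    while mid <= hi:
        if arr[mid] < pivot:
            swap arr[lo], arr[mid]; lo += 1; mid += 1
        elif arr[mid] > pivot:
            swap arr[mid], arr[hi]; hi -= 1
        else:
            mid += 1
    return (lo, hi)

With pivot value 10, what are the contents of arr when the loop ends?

9 4 5 10 11 13 14 12 15

pivot = 10; lo=0, mid=0, hi=8
arr[mid]=10=10: mid=1
arr[mid]=15>10: swap arr[1],arr[8]; hi=7 → 10 12 14 5 4 11 13 9 15
arr[mid]=12>10: swap arr[1],arr[7]; hi=6 → 10 9 14 5 4 11 13 12 15
arr[mid]=9<10: swap arr[0],arr[1]; lo=1,mid=2 → 9 10 14 5 4 11 13 12 15
arr[mid]=14>10: swap arr[2],arr[6]; hi=5 → 9 10 13 5 4 11 14 12 15
arr[mid]=13>10: swap arr[2],arr[5]; hi=4 → 9 10 11 5 4 13 14 12 15
arr[mid]=11>10: swap arr[2],arr[4]; hi=3 → 9 10 4 5 11 13 14 12 15
arr[mid]=4<10: swap arr[1],arr[2]; lo=2,mid=3 → 9 4 10 5 11 13 14 12 15
arr[mid]=5<10: swap arr[2],arr[3]; lo=3,mid=4 → 9 4 5 10 11 13 14 12 15
end: lo=3, hi=3; arr = 9 4 5 10 11 13 14 12 15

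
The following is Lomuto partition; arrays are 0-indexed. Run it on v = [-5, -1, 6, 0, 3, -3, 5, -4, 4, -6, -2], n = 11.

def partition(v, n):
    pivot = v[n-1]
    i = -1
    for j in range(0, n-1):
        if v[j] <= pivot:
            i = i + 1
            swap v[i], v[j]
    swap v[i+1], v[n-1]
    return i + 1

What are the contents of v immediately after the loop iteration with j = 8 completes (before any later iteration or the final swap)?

[-5, -3, -4, 0, 3, -1, 5, 6, 4, -6, -2]

pivot = v[10] = -2; i = -1
j=0: v[0]=-5 ≤ -2 → i=0, swap v[0],v[0] (no change) → [-5, -1, 6, 0, 3, -3, 5, -4, 4, -6, -2]
j=1: v[1]=-1 > -2 → no swap
j=2: v[2]=6 > -2 → no swap
j=3: v[3]=0 > -2 → no swap
j=4: v[4]=3 > -2 → no swap
j=5: v[5]=-3 ≤ -2 → i=1, swap v[1],v[5] → [-5, -3, 6, 0, 3, -1, 5, -4, 4, -6, -2]
j=6: v[6]=5 > -2 → no swap
j=7: v[7]=-4 ≤ -2 → i=2, swap v[2],v[7] → [-5, -3, -4, 0, 3, -1, 5, 6, 4, -6, -2]
j=8: v[8]=4 > -2 → no swap
(after j=8) v = [-5, -3, -4, 0, 3, -1, 5, 6, 4, -6, -2]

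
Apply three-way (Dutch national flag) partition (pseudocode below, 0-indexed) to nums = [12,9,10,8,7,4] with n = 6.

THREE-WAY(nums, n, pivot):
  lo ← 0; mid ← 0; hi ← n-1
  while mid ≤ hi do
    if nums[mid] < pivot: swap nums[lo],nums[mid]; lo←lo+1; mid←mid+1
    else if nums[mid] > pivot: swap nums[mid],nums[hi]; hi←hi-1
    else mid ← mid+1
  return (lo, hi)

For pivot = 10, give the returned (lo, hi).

lo=0 mid=0 hi=5
12>10: swap(0,5), hi=4 ⇒ [4,9,10,8,7,12]
4<10: swap(0,0), lo=1 mid=1 ⇒ [4,9,10,8,7,12]
9<10: swap(1,1), lo=2 mid=2 ⇒ [4,9,10,8,7,12]
10=10: mid=3
8<10: swap(2,3), lo=3 mid=4 ⇒ [4,9,8,10,7,12]
7<10: swap(3,4), lo=4 mid=5 ⇒ [4,9,8,7,10,12]
done. lo=4 hi=4; nums=[4,9,8,7,10,12]

(4, 4)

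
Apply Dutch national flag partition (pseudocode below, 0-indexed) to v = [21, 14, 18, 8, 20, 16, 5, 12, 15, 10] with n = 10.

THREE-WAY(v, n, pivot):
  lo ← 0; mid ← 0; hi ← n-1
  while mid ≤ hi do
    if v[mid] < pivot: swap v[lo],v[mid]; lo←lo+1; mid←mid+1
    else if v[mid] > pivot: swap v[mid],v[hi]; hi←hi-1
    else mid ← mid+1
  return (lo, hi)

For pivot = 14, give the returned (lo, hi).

(4, 4)

lo=0 mid=0 hi=9
21>14: swap(0,9), hi=8 ⇒ [10, 14, 18, 8, 20, 16, 5, 12, 15, 21]
10<14: swap(0,0), lo=1 mid=1 ⇒ [10, 14, 18, 8, 20, 16, 5, 12, 15, 21]
14=14: mid=2
18>14: swap(2,8), hi=7 ⇒ [10, 14, 15, 8, 20, 16, 5, 12, 18, 21]
15>14: swap(2,7), hi=6 ⇒ [10, 14, 12, 8, 20, 16, 5, 15, 18, 21]
12<14: swap(1,2), lo=2 mid=3 ⇒ [10, 12, 14, 8, 20, 16, 5, 15, 18, 21]
8<14: swap(2,3), lo=3 mid=4 ⇒ [10, 12, 8, 14, 20, 16, 5, 15, 18, 21]
20>14: swap(4,6), hi=5 ⇒ [10, 12, 8, 14, 5, 16, 20, 15, 18, 21]
5<14: swap(3,4), lo=4 mid=5 ⇒ [10, 12, 8, 5, 14, 16, 20, 15, 18, 21]
16>14: swap(5,5), hi=4 ⇒ [10, 12, 8, 5, 14, 16, 20, 15, 18, 21]
done. lo=4 hi=4; v=[10, 12, 8, 5, 14, 16, 20, 15, 18, 21]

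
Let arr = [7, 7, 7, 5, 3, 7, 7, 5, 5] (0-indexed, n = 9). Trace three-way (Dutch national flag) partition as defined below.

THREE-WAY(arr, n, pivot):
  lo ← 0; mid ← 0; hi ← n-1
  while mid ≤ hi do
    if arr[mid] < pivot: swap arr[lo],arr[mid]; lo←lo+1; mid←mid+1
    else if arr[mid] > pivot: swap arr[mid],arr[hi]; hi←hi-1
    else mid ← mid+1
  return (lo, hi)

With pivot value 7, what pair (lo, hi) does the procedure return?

pivot = 7; lo=0, mid=0, hi=8
arr[mid]=7=7: mid=1
arr[mid]=7=7: mid=2
arr[mid]=7=7: mid=3
arr[mid]=5<7: swap arr[0],arr[3]; lo=1,mid=4 → [5, 7, 7, 7, 3, 7, 7, 5, 5]
arr[mid]=3<7: swap arr[1],arr[4]; lo=2,mid=5 → [5, 3, 7, 7, 7, 7, 7, 5, 5]
arr[mid]=7=7: mid=6
arr[mid]=7=7: mid=7
arr[mid]=5<7: swap arr[2],arr[7]; lo=3,mid=8 → [5, 3, 5, 7, 7, 7, 7, 7, 5]
arr[mid]=5<7: swap arr[3],arr[8]; lo=4,mid=9 → [5, 3, 5, 5, 7, 7, 7, 7, 7]
end: lo=4, hi=8; arr = [5, 3, 5, 5, 7, 7, 7, 7, 7]

(4, 8)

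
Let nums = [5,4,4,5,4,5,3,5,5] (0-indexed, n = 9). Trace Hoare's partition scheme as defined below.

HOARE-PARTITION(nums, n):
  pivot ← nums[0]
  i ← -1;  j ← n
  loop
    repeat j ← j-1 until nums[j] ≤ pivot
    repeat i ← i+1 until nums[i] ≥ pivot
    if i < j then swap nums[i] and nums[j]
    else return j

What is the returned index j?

pivot = nums[0] = 5; i = -1, j = 9
j→8 (nums[8]=5≤5), i→0 (nums[0]=5≥5); i<j, swap → [5,4,4,5,4,5,3,5,5]
j→7 (nums[7]=5≤5), i→3 (nums[3]=5≥5); i<j, swap → [5,4,4,5,4,5,3,5,5]
j→6 (nums[6]=3≤5), i→5 (nums[5]=5≥5); i<j, swap → [5,4,4,5,4,3,5,5,5]
j→5, i→6; i≥j, return j=5. nums = [5,4,4,5,4,3,5,5,5]

5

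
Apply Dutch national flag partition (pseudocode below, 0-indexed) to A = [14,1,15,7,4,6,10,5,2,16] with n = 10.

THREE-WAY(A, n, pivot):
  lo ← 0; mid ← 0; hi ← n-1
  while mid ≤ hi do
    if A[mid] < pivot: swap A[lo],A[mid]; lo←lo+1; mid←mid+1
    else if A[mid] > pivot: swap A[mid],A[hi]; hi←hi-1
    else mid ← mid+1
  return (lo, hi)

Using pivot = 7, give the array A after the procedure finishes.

[2,1,5,4,6,7,10,15,16,14]

pivot = 7; lo=0, mid=0, hi=9
A[mid]=14>7: swap A[0],A[9]; hi=8 → [16,1,15,7,4,6,10,5,2,14]
A[mid]=16>7: swap A[0],A[8]; hi=7 → [2,1,15,7,4,6,10,5,16,14]
A[mid]=2<7: swap A[0],A[0]; lo=1,mid=1 → [2,1,15,7,4,6,10,5,16,14]
A[mid]=1<7: swap A[1],A[1]; lo=2,mid=2 → [2,1,15,7,4,6,10,5,16,14]
A[mid]=15>7: swap A[2],A[7]; hi=6 → [2,1,5,7,4,6,10,15,16,14]
A[mid]=5<7: swap A[2],A[2]; lo=3,mid=3 → [2,1,5,7,4,6,10,15,16,14]
A[mid]=7=7: mid=4
A[mid]=4<7: swap A[3],A[4]; lo=4,mid=5 → [2,1,5,4,7,6,10,15,16,14]
A[mid]=6<7: swap A[4],A[5]; lo=5,mid=6 → [2,1,5,4,6,7,10,15,16,14]
A[mid]=10>7: swap A[6],A[6]; hi=5 → [2,1,5,4,6,7,10,15,16,14]
end: lo=5, hi=5; A = [2,1,5,4,6,7,10,15,16,14]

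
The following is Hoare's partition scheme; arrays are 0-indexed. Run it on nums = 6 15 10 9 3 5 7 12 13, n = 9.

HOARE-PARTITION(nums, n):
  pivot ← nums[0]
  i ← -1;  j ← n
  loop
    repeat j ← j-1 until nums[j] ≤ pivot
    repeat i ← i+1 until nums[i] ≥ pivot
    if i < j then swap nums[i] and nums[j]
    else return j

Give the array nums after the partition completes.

pivot=6
j stops at 5 (5), i stops at 0 (6); swap ⇒ 5 15 10 9 3 6 7 12 13
j stops at 4 (3), i stops at 1 (15); swap ⇒ 5 3 10 9 15 6 7 12 13
j stops at 1, i stops at 2; i≥j ⇒ return 1. nums=5 3 10 9 15 6 7 12 13

5 3 10 9 15 6 7 12 13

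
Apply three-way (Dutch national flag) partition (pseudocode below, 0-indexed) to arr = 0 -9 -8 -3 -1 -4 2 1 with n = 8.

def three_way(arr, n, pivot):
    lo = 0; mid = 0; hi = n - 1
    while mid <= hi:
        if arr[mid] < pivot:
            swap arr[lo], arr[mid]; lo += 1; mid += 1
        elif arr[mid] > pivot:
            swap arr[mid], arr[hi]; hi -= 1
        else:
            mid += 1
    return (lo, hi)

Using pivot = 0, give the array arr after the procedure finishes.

lo=0 mid=0 hi=7
0=0: mid=1
-9<0: swap(0,1), lo=1 mid=2 ⇒ -9 0 -8 -3 -1 -4 2 1
-8<0: swap(1,2), lo=2 mid=3 ⇒ -9 -8 0 -3 -1 -4 2 1
-3<0: swap(2,3), lo=3 mid=4 ⇒ -9 -8 -3 0 -1 -4 2 1
-1<0: swap(3,4), lo=4 mid=5 ⇒ -9 -8 -3 -1 0 -4 2 1
-4<0: swap(4,5), lo=5 mid=6 ⇒ -9 -8 -3 -1 -4 0 2 1
2>0: swap(6,7), hi=6 ⇒ -9 -8 -3 -1 -4 0 1 2
1>0: swap(6,6), hi=5 ⇒ -9 -8 -3 -1 -4 0 1 2
done. lo=5 hi=5; arr=-9 -8 -3 -1 -4 0 1 2

-9 -8 -3 -1 -4 0 1 2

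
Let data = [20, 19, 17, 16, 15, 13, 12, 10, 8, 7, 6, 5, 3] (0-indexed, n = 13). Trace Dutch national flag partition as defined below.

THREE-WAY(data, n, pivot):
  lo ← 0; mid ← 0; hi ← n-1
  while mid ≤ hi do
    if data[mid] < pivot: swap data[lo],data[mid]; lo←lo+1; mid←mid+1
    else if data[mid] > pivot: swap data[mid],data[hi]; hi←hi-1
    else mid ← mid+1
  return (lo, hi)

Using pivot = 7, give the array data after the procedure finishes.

pivot = 7; lo=0, mid=0, hi=12
data[mid]=20>7: swap data[0],data[12]; hi=11 → [3, 19, 17, 16, 15, 13, 12, 10, 8, 7, 6, 5, 20]
data[mid]=3<7: swap data[0],data[0]; lo=1,mid=1 → [3, 19, 17, 16, 15, 13, 12, 10, 8, 7, 6, 5, 20]
data[mid]=19>7: swap data[1],data[11]; hi=10 → [3, 5, 17, 16, 15, 13, 12, 10, 8, 7, 6, 19, 20]
data[mid]=5<7: swap data[1],data[1]; lo=2,mid=2 → [3, 5, 17, 16, 15, 13, 12, 10, 8, 7, 6, 19, 20]
data[mid]=17>7: swap data[2],data[10]; hi=9 → [3, 5, 6, 16, 15, 13, 12, 10, 8, 7, 17, 19, 20]
data[mid]=6<7: swap data[2],data[2]; lo=3,mid=3 → [3, 5, 6, 16, 15, 13, 12, 10, 8, 7, 17, 19, 20]
data[mid]=16>7: swap data[3],data[9]; hi=8 → [3, 5, 6, 7, 15, 13, 12, 10, 8, 16, 17, 19, 20]
data[mid]=7=7: mid=4
data[mid]=15>7: swap data[4],data[8]; hi=7 → [3, 5, 6, 7, 8, 13, 12, 10, 15, 16, 17, 19, 20]
data[mid]=8>7: swap data[4],data[7]; hi=6 → [3, 5, 6, 7, 10, 13, 12, 8, 15, 16, 17, 19, 20]
data[mid]=10>7: swap data[4],data[6]; hi=5 → [3, 5, 6, 7, 12, 13, 10, 8, 15, 16, 17, 19, 20]
data[mid]=12>7: swap data[4],data[5]; hi=4 → [3, 5, 6, 7, 13, 12, 10, 8, 15, 16, 17, 19, 20]
data[mid]=13>7: swap data[4],data[4]; hi=3 → [3, 5, 6, 7, 13, 12, 10, 8, 15, 16, 17, 19, 20]
end: lo=3, hi=3; data = [3, 5, 6, 7, 13, 12, 10, 8, 15, 16, 17, 19, 20]

[3, 5, 6, 7, 13, 12, 10, 8, 15, 16, 17, 19, 20]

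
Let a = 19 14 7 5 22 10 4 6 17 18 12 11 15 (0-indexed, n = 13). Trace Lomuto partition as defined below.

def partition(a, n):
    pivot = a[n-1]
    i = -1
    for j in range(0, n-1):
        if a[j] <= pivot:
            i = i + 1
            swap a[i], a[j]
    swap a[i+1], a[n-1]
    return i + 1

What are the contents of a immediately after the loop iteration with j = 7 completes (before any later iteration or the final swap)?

pivot=15, i=-1
j=0: 19>15, skip
j=1: 14≤15, i=0, swap(0,1) ⇒ 14 19 7 5 22 10 4 6 17 18 12 11 15
j=2: 7≤15, i=1, swap(1,2) ⇒ 14 7 19 5 22 10 4 6 17 18 12 11 15
j=3: 5≤15, i=2, swap(2,3) ⇒ 14 7 5 19 22 10 4 6 17 18 12 11 15
j=4: 22>15, skip
j=5: 10≤15, i=3, swap(3,5) ⇒ 14 7 5 10 22 19 4 6 17 18 12 11 15
j=6: 4≤15, i=4, swap(4,6) ⇒ 14 7 5 10 4 19 22 6 17 18 12 11 15
j=7: 6≤15, i=5, swap(5,7) ⇒ 14 7 5 10 4 6 22 19 17 18 12 11 15
(after j=7) a = 14 7 5 10 4 6 22 19 17 18 12 11 15

14 7 5 10 4 6 22 19 17 18 12 11 15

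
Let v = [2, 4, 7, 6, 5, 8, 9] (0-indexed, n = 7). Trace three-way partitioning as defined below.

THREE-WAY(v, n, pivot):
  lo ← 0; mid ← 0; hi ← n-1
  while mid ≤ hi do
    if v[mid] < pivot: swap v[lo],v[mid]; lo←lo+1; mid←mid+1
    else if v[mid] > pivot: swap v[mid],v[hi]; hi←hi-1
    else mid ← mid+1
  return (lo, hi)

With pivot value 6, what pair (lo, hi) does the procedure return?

(3, 3)

pivot = 6; lo=0, mid=0, hi=6
v[mid]=2<6: swap v[0],v[0]; lo=1,mid=1 → [2, 4, 7, 6, 5, 8, 9]
v[mid]=4<6: swap v[1],v[1]; lo=2,mid=2 → [2, 4, 7, 6, 5, 8, 9]
v[mid]=7>6: swap v[2],v[6]; hi=5 → [2, 4, 9, 6, 5, 8, 7]
v[mid]=9>6: swap v[2],v[5]; hi=4 → [2, 4, 8, 6, 5, 9, 7]
v[mid]=8>6: swap v[2],v[4]; hi=3 → [2, 4, 5, 6, 8, 9, 7]
v[mid]=5<6: swap v[2],v[2]; lo=3,mid=3 → [2, 4, 5, 6, 8, 9, 7]
v[mid]=6=6: mid=4
end: lo=3, hi=3; v = [2, 4, 5, 6, 8, 9, 7]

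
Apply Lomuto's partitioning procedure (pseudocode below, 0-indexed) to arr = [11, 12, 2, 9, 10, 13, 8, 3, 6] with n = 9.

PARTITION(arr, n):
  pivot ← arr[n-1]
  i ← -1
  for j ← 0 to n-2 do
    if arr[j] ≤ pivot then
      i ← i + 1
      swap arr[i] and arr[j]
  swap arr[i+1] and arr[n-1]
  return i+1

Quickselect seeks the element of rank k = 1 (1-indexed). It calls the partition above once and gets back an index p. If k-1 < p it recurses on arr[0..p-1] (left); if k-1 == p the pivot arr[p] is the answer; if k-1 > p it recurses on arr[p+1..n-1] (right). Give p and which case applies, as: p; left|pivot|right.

pivot=6, i=-1
j=0: 11>6, skip
j=1: 12>6, skip
j=2: 2≤6, i=0, swap(0,2) ⇒ [2, 12, 11, 9, 10, 13, 8, 3, 6]
j=3: 9>6, skip
j=4: 10>6, skip
j=5: 13>6, skip
j=6: 8>6, skip
j=7: 3≤6, i=1, swap(1,7) ⇒ [2, 3, 11, 9, 10, 13, 8, 12, 6]
swap(2,8) ⇒ [2, 3, 6, 9, 10, 13, 8, 12, 11]; return 2
p = 2; k-1 = 0 < 2 ⇒ left

2; left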